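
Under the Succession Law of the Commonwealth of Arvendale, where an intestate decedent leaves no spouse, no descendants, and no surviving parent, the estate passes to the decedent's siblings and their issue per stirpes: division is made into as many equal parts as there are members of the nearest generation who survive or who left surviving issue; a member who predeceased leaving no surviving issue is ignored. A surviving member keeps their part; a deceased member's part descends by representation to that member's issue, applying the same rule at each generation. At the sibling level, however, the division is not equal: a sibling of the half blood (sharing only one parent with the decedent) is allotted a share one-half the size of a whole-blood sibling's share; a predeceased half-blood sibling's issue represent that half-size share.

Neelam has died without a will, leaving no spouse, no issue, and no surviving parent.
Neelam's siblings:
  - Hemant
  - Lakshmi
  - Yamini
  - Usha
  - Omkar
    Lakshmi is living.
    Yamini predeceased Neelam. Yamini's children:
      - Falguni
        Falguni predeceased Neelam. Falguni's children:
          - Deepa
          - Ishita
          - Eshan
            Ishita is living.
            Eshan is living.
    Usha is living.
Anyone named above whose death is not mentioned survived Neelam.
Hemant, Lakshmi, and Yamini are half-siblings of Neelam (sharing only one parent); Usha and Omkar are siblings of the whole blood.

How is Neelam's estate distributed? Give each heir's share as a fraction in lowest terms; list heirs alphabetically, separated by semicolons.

Deepa 1/21; Eshan 1/21; Hemant 1/7; Ishita 1/21; Lakshmi 1/7; Omkar 2/7; Usha 2/7

No spouse, descendants, or parent survives, so the estate passes to Neelam's siblings per stirpes.
Half-blood siblings count for one-half the weight of whole-blood siblings at the initial division.
Dividing 1 in proportion to weights (total weight 7/2): Hemant (weight 1/2) → 1/7; Lakshmi (weight 1/2) → 1/7; Yamini (weight 1/2) → 1/7; Usha (weight 1) → 2/7; Omkar (weight 1) → 2/7.
Hemant is living and takes 1/7.
Lakshmi is living and takes 1/7.
Yamini predeceased; the 1/7 allotted to Yamini's branch passes to Yamini's issue by representation.
Falguni's line is the sole branch at this level, so the full 1/7 passes to Falguni's issue by representation.
The 1/7 is divided into 3 equal shares of 1/21 among Deepa, Ishita, Eshan.
Deepa is living and takes 1/21.
Ishita is living and takes 1/21.
Eshan is living and takes 1/21.
Usha is living and takes 2/7.
Omkar is living and takes 2/7.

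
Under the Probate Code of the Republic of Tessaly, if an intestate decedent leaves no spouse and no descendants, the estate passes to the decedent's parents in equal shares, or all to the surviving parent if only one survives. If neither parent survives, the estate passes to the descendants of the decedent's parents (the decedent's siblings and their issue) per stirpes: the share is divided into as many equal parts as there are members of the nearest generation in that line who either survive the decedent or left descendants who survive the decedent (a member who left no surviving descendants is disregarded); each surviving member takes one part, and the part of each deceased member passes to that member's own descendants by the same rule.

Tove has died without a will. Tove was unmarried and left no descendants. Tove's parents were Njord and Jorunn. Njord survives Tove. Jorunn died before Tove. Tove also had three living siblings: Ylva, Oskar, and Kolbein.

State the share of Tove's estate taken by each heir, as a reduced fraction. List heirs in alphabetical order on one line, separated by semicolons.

Njord 1

Only one parent, Njord, survives, so Njord takes the entire estate. The siblings take nothing because a surviving parent has priority.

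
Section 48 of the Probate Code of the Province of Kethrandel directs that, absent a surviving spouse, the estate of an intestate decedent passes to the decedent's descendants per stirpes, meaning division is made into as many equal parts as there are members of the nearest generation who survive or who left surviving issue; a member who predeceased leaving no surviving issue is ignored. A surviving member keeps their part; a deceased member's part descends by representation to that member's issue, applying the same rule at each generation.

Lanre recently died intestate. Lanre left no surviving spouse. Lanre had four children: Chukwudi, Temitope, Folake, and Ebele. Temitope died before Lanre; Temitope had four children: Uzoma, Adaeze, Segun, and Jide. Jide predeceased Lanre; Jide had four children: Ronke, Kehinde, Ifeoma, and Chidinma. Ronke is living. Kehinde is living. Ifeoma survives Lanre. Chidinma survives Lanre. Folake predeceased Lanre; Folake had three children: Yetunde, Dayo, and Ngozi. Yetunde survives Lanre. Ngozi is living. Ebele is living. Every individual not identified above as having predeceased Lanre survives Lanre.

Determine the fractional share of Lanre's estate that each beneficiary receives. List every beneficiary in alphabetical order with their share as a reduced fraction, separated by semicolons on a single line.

Adaeze 1/16; Chidinma 1/64; Chukwudi 1/4; Dayo 1/12; Ebele 1/4; Ifeoma 1/64; Kehinde 1/64; Ngozi 1/12; Ronke 1/64; Segun 1/16; Uzoma 1/16; Yetunde 1/12

There is no surviving spouse, so the entire estate passes to Lanre's descendants per stirpes.
The estate is divided into 4 equal shares of 1/4 among Chukwudi, Temitope, Folake, Ebele.
Chukwudi is living and takes 1/4.
Temitope predeceased; the 1/4 allotted to Temitope's branch passes to Temitope's issue by representation.
The 1/4 is divided into 4 equal shares of 1/16 among Uzoma, Adaeze, Segun, Jide.
Uzoma is living and takes 1/16.
Adaeze is living and takes 1/16.
Segun is living and takes 1/16.
Jide predeceased; the 1/16 allotted to Jide's branch passes to Jide's issue by representation.
The 1/16 is divided into 4 equal shares of 1/64 among Ronke, Kehinde, Ifeoma, Chidinma.
Ronke is living and takes 1/64.
Kehinde is living and takes 1/64.
Ifeoma is living and takes 1/64.
Chidinma is living and takes 1/64.
Folake predeceased; the 1/4 allotted to Folake's branch passes to Folake's issue by representation.
The 1/4 is divided into 3 equal shares of 1/12 among Yetunde, Dayo, Ngozi.
Yetunde is living and takes 1/12.
Dayo is living and takes 1/12.
Ngozi is living and takes 1/12.
Ebele is living and takes 1/4.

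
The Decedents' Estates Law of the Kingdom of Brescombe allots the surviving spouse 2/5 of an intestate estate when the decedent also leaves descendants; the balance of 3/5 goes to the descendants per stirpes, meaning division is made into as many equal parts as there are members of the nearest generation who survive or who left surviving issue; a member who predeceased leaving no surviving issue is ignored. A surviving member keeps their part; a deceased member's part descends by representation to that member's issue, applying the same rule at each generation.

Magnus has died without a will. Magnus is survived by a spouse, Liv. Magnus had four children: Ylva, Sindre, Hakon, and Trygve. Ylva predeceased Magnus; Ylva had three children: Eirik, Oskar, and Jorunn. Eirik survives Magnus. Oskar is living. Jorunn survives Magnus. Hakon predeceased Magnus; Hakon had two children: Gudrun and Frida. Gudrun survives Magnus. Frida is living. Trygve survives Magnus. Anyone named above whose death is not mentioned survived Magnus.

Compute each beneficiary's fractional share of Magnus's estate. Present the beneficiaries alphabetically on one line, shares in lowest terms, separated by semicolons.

Eirik 1/20; Frida 3/40; Gudrun 3/40; Jorunn 1/20; Liv 2/5; Oskar 1/20; Sindre 3/20; Trygve 3/20

Liv, as surviving spouse, takes 2/5.
The remaining 3/5 passes to Magnus's descendants per stirpes.
The 3/5 is divided into 4 equal shares of 3/20 among Ylva, Sindre, Hakon, Trygve.
Ylva predeceased; the 3/20 allotted to Ylva's branch passes to Ylva's issue by representation.
The 3/20 is divided into 3 equal shares of 1/20 among Eirik, Oskar, Jorunn.
Eirik is living and takes 1/20.
Oskar is living and takes 1/20.
Jorunn is living and takes 1/20.
Sindre is living and takes 3/20.
Hakon predeceased; the 3/20 allotted to Hakon's branch passes to Hakon's issue by representation.
The 3/20 is divided into 2 equal shares of 3/40 among Gudrun, Frida.
Gudrun is living and takes 3/40.
Frida is living and takes 3/40.
Trygve is living and takes 3/20.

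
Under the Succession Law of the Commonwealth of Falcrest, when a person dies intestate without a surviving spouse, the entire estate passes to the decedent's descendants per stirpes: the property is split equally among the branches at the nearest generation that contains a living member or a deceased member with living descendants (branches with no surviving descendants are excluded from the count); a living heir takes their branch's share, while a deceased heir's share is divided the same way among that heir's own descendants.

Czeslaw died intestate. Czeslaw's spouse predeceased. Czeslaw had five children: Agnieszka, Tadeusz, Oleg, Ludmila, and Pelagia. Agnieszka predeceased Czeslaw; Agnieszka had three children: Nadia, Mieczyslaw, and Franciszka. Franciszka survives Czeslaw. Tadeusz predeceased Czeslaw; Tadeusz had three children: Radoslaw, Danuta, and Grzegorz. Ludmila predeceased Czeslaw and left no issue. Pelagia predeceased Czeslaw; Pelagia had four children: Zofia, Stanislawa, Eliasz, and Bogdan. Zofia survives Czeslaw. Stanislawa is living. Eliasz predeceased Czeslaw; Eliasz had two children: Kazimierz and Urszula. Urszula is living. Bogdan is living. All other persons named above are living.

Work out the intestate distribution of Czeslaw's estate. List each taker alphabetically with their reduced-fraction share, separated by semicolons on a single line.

There is no surviving spouse, so the entire estate passes to Czeslaw's descendants per stirpes.
Ludmila left no surviving issue, so that branch lapses and is disregarded.
The estate is divided into 4 equal shares of 1/4 among Agnieszka, Tadeusz, Oleg, Pelagia.
Agnieszka predeceased; the 1/4 allotted to Agnieszka's branch passes to Agnieszka's issue by representation.
The 1/4 is divided into 3 equal shares of 1/12 among Nadia, Mieczyslaw, Franciszka.
Nadia is living and takes 1/12.
Mieczyslaw is living and takes 1/12.
Franciszka is living and takes 1/12.
Tadeusz predeceased; the 1/4 allotted to Tadeusz's branch passes to Tadeusz's issue by representation.
The 1/4 is divided into 3 equal shares of 1/12 among Radoslaw, Danuta, Grzegorz.
Radoslaw is living and takes 1/12.
Danuta is living and takes 1/12.
Grzegorz is living and takes 1/12.
Oleg is living and takes 1/4.
Pelagia predeceased; the 1/4 allotted to Pelagia's branch passes to Pelagia's issue by representation.
The 1/4 is divided into 4 equal shares of 1/16 among Zofia, Stanislawa, Eliasz, Bogdan.
Zofia is living and takes 1/16.
Stanislawa is living and takes 1/16.
Eliasz predeceased; the 1/16 allotted to Eliasz's branch passes to Eliasz's issue by representation.
The 1/16 is divided into 2 equal shares of 1/32 among Kazimierz, Urszula.
Kazimierz is living and takes 1/32.
Urszula is living and takes 1/32.
Bogdan is living and takes 1/16.

Bogdan 1/16; Danuta 1/12; Franciszka 1/12; Grzegorz 1/12; Kazimierz 1/32; Mieczyslaw 1/12; Nadia 1/12; Oleg 1/4; Radoslaw 1/12; Stanislawa 1/16; Urszula 1/32; Zofia 1/16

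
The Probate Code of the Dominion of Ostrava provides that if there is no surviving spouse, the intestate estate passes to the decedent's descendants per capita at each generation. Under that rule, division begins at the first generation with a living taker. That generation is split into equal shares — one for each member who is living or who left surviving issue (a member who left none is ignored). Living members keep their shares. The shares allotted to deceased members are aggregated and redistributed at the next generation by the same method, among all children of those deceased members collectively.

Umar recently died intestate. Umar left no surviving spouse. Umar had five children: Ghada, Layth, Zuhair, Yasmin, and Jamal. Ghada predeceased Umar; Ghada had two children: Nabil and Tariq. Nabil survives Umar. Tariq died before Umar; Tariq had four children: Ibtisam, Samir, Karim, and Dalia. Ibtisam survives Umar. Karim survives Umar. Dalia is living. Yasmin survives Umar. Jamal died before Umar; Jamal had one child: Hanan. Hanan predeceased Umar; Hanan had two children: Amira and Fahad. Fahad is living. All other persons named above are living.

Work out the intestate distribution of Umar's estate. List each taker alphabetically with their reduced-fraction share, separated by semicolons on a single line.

Amira 2/45; Dalia 2/45; Fahad 2/45; Ibtisam 2/45; Karim 2/45; Layth 1/5; Nabil 2/15; Samir 2/45; Yasmin 1/5; Zuhair 1/5

There is no surviving spouse, so the entire estate passes to Umar's descendants per capita at each generation.
At generation 1 (Ghada, Layth, Zuhair, Yasmin, Jamal) there are 5 shares of (1)/5 = 1/5 each.
Living: Layth, Zuhair, and Yasmin — each takes 1/5.
Deceased: Ghada and Jamal. Their combined 2/5 is pooled and carried to generation 2.
At generation 2 (Nabil, Tariq, Hanan) there are 3 shares of (2/5)/3 = 2/15 each.
Living: Nabil — each takes 2/15.
Deceased: Tariq and Hanan. Their combined 4/15 is pooled and carried to generation 3.
At generation 3 (Ibtisam, Samir, Karim, Dalia, Amira, Fahad) there are 6 shares of (4/15)/6 = 2/45 each.
Living: Ibtisam, Samir, Karim, Dalia, Amira, and Fahad — each takes 2/45.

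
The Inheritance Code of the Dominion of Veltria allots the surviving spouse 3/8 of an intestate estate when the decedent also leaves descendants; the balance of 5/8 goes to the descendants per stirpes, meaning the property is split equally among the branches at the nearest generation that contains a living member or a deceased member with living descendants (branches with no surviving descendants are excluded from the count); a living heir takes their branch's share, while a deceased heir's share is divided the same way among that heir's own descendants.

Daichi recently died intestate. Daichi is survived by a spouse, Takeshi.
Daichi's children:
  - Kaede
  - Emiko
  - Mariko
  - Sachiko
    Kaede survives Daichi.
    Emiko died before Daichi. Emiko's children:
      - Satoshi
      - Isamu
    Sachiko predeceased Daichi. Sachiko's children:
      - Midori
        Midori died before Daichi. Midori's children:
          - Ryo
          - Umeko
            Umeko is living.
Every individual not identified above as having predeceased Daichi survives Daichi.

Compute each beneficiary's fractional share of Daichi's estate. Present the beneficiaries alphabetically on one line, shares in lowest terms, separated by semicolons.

Isamu 5/64; Kaede 5/32; Mariko 5/32; Ryo 5/64; Satoshi 5/64; Takeshi 3/8; Umeko 5/64

Takeshi, as surviving spouse, takes 3/8.
The remaining 5/8 passes to Daichi's descendants per stirpes.
The 5/8 is divided into 4 equal shares of 5/32 among Kaede, Emiko, Mariko, Sachiko.
Kaede is living and takes 5/32.
Emiko predeceased; the 5/32 allotted to Emiko's branch passes to Emiko's issue by representation.
The 5/32 is divided into 2 equal shares of 5/64 among Satoshi, Isamu.
Satoshi is living and takes 5/64.
Isamu is living and takes 5/64.
Mariko is living and takes 5/32.
Sachiko predeceased; the 5/32 allotted to Sachiko's branch passes to Sachiko's issue by representation.
Midori's line is the sole branch at this level, so the full 5/32 passes to Midori's issue by representation.
The 5/32 is divided into 2 equal shares of 5/64 among Ryo, Umeko.
Ryo is living and takes 5/64.
Umeko is living and takes 5/64.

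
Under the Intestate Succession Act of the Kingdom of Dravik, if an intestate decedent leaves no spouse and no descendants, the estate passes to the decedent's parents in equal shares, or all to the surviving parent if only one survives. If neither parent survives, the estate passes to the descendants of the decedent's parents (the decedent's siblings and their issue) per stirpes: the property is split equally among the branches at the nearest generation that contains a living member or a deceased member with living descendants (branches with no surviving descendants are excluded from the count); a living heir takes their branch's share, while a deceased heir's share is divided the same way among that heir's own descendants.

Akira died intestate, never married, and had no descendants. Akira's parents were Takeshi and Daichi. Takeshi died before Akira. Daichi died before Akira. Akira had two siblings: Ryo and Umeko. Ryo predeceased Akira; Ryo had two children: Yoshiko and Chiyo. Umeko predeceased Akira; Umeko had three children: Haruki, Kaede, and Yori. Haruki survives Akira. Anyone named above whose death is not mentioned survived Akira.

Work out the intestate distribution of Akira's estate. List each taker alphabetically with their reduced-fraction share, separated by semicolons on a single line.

Neither parent survives and there are no descendants, so the estate passes to Akira's siblings and their issue per stirpes.
The estate is divided into 2 equal shares of 1/2 among Ryo, Umeko.
Ryo predeceased; the 1/2 allotted to Ryo's branch passes to Ryo's issue by representation.
The 1/2 is divided into 2 equal shares of 1/4 among Yoshiko, Chiyo.
Yoshiko is living and takes 1/4.
Chiyo is living and takes 1/4.
Umeko predeceased; the 1/2 allotted to Umeko's branch passes to Umeko's issue by representation.
The 1/2 is divided into 3 equal shares of 1/6 among Haruki, Kaede, Yori.
Haruki is living and takes 1/6.
Kaede is living and takes 1/6.
Yori is living and takes 1/6.

Chiyo 1/4; Haruki 1/6; Kaede 1/6; Yori 1/6; Yoshiko 1/4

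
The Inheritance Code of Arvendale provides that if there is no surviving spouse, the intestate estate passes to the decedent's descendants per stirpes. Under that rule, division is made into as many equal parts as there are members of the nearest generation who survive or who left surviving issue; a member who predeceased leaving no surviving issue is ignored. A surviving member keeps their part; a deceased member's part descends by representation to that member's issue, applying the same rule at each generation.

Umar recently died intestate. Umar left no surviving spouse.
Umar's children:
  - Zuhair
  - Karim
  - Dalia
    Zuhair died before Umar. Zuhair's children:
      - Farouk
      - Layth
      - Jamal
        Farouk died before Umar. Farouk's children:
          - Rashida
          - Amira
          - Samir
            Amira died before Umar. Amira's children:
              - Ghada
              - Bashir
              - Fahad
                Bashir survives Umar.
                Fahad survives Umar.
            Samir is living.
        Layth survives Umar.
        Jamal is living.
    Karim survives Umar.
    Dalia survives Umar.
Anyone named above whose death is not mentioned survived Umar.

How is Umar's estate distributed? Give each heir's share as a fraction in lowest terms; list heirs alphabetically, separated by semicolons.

Bashir 1/81; Dalia 1/3; Fahad 1/81; Ghada 1/81; Jamal 1/9; Karim 1/3; Layth 1/9; Rashida 1/27; Samir 1/27

There is no surviving spouse, so the entire estate passes to Umar's descendants per stirpes.
The estate is divided into 3 equal shares of 1/3 among Zuhair, Karim, Dalia.
Zuhair predeceased; the 1/3 allotted to Zuhair's branch passes to Zuhair's issue by representation.
The 1/3 is divided into 3 equal shares of 1/9 among Farouk, Layth, Jamal.
Farouk predeceased; the 1/9 allotted to Farouk's branch passes to Farouk's issue by representation.
The 1/9 is divided into 3 equal shares of 1/27 among Rashida, Amira, Samir.
Rashida is living and takes 1/27.
Amira predeceased; the 1/27 allotted to Amira's branch passes to Amira's issue by representation.
The 1/27 is divided into 3 equal shares of 1/81 among Ghada, Bashir, Fahad.
Ghada is living and takes 1/81.
Bashir is living and takes 1/81.
Fahad is living and takes 1/81.
Samir is living and takes 1/27.
Layth is living and takes 1/9.
Jamal is living and takes 1/9.
Karim is living and takes 1/3.
Dalia is living and takes 1/3.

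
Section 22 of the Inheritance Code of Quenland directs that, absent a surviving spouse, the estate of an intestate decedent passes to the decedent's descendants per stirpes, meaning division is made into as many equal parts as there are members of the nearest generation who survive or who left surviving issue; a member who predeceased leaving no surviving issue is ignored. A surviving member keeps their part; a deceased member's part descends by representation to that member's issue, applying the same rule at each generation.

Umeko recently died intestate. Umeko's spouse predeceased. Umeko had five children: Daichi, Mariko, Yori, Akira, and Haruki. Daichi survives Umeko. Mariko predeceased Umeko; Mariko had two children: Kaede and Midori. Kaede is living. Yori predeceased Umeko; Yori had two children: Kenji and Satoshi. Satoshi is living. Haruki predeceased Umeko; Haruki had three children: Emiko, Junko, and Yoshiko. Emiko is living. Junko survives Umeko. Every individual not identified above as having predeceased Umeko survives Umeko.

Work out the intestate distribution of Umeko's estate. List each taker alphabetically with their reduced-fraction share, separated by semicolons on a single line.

Akira 1/5; Daichi 1/5; Emiko 1/15; Junko 1/15; Kaede 1/10; Kenji 1/10; Midori 1/10; Satoshi 1/10; Yoshiko 1/15

There is no surviving spouse, so the entire estate passes to Umeko's descendants per stirpes.
The estate is divided into 5 equal shares of 1/5 among Daichi, Mariko, Yori, Akira, Haruki.
Daichi is living and takes 1/5.
Mariko predeceased; the 1/5 allotted to Mariko's branch passes to Mariko's issue by representation.
The 1/5 is divided into 2 equal shares of 1/10 among Kaede, Midori.
Kaede is living and takes 1/10.
Midori is living and takes 1/10.
Yori predeceased; the 1/5 allotted to Yori's branch passes to Yori's issue by representation.
The 1/5 is divided into 2 equal shares of 1/10 among Kenji, Satoshi.
Kenji is living and takes 1/10.
Satoshi is living and takes 1/10.
Akira is living and takes 1/5.
Haruki predeceased; the 1/5 allotted to Haruki's branch passes to Haruki's issue by representation.
The 1/5 is divided into 3 equal shares of 1/15 among Emiko, Junko, Yoshiko.
Emiko is living and takes 1/15.
Junko is living and takes 1/15.
Yoshiko is living and takes 1/15.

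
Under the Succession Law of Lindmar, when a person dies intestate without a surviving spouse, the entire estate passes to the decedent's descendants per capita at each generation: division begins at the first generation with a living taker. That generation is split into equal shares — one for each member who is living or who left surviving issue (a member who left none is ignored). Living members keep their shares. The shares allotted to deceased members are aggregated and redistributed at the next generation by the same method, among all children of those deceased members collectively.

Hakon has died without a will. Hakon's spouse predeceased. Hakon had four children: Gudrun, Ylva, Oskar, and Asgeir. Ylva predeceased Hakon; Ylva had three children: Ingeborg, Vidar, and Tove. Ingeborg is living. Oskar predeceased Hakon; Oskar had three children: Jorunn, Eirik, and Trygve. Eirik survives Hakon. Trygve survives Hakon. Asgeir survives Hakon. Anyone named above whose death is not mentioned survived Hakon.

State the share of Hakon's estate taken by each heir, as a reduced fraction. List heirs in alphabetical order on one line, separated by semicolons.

There is no surviving spouse, so the entire estate passes to Hakon's descendants per capita at each generation.
At generation 1 (Gudrun, Ylva, Oskar, Asgeir) there are 4 shares of (1)/4 = 1/4 each.
Living: Gudrun and Asgeir — each takes 1/4.
Deceased: Ylva and Oskar. Their combined 1/2 is pooled and carried to generation 2.
At generation 2 (Ingeborg, Vidar, Tove, Jorunn, Eirik, Trygve) there are 6 shares of (1/2)/6 = 1/12 each.
Living: Ingeborg, Vidar, Tove, Jorunn, Eirik, and Trygve — each takes 1/12.

Asgeir 1/4; Eirik 1/12; Gudrun 1/4; Ingeborg 1/12; Jorunn 1/12; Tove 1/12; Trygve 1/12; Vidar 1/12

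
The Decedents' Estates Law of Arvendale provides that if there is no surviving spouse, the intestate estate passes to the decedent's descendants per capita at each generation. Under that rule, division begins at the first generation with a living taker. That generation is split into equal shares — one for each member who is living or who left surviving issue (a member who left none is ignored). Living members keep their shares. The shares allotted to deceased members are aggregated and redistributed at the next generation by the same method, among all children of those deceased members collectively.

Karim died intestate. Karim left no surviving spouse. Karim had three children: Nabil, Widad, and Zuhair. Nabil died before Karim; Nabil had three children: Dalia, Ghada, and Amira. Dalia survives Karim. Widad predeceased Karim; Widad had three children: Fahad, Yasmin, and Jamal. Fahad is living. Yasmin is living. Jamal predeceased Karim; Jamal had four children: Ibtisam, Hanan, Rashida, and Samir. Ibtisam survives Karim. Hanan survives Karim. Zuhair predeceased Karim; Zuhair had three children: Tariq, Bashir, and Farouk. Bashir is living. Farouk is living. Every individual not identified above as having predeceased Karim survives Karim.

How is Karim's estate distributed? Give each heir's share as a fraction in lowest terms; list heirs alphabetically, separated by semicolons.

There is no surviving spouse, so the entire estate passes to Karim's descendants per capita at each generation.
No one at generation 1 (Nabil, Widad, Zuhair) is living; moving to the next generation.
At generation 2 (Dalia, Ghada, Amira, Fahad, Yasmin, Jamal, Tariq, Bashir, Farouk) there are 9 shares of (1)/9 = 1/9 each.
Living: Dalia, Ghada, Amira, Fahad, Yasmin, Tariq, Bashir, and Farouk — each takes 1/9.
Deceased: Jamal. That 1/9 share is carried to generation 3.
At generation 3 (Ibtisam, Hanan, Rashida, Samir) there are 4 shares of (1/9)/4 = 1/36 each.
Living: Ibtisam, Hanan, Rashida, and Samir — each takes 1/36.

Amira 1/9; Bashir 1/9; Dalia 1/9; Fahad 1/9; Farouk 1/9; Ghada 1/9; Hanan 1/36; Ibtisam 1/36; Rashida 1/36; Samir 1/36; Tariq 1/9; Yasmin 1/9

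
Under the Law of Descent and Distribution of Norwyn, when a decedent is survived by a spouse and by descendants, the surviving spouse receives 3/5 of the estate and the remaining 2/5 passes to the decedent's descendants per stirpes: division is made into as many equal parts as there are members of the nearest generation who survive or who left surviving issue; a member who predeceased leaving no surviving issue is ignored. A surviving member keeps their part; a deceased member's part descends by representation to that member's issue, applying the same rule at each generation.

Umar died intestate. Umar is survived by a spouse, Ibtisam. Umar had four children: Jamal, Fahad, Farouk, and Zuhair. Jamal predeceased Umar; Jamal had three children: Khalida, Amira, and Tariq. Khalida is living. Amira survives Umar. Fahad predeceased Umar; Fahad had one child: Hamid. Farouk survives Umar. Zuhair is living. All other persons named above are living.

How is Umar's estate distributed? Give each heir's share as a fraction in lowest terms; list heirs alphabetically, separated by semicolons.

Ibtisam, as surviving spouse, takes 3/5.
The remaining 2/5 passes to Umar's descendants per stirpes.
The 2/5 is divided into 4 equal shares of 1/10 among Jamal, Fahad, Farouk, Zuhair.
Jamal predeceased; the 1/10 allotted to Jamal's branch passes to Jamal's issue by representation.
The 1/10 is divided into 3 equal shares of 1/30 among Khalida, Amira, Tariq.
Khalida is living and takes 1/30.
Amira is living and takes 1/30.
Tariq is living and takes 1/30.
Fahad predeceased; the 1/10 allotted to Fahad's branch passes to Fahad's issue by representation.
Hamid is the sole taker at this level and receives the full 1/10.
Farouk is living and takes 1/10.
Zuhair is living and takes 1/10.

Amira 1/30; Farouk 1/10; Hamid 1/10; Ibtisam 3/5; Khalida 1/30; Tariq 1/30; Zuhair 1/10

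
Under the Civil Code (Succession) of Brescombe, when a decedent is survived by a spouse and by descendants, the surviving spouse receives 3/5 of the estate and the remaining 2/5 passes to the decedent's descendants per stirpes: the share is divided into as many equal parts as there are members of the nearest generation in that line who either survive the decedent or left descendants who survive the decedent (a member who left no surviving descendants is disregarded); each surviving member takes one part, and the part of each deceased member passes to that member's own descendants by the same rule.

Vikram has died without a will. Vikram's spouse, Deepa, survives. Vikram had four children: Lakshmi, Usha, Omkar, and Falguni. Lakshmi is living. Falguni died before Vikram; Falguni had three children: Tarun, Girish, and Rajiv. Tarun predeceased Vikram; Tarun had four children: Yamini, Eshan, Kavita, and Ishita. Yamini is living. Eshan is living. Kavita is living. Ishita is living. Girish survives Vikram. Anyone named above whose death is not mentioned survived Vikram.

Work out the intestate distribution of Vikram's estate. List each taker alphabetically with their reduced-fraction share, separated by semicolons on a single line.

Deepa, as surviving spouse, takes 3/5.
The remaining 2/5 passes to Vikram's descendants per stirpes.
The 2/5 is divided into 4 equal shares of 1/10 among Lakshmi, Usha, Omkar, Falguni.
Lakshmi is living and takes 1/10.
Usha is living and takes 1/10.
Omkar is living and takes 1/10.
Falguni predeceased; the 1/10 allotted to Falguni's branch passes to Falguni's issue by representation.
The 1/10 is divided into 3 equal shares of 1/30 among Tarun, Girish, Rajiv.
Tarun predeceased; the 1/30 allotted to Tarun's branch passes to Tarun's issue by representation.
The 1/30 is divided into 4 equal shares of 1/120 among Yamini, Eshan, Kavita, Ishita.
Yamini is living and takes 1/120.
Eshan is living and takes 1/120.
Kavita is living and takes 1/120.
Ishita is living and takes 1/120.
Girish is living and takes 1/30.
Rajiv is living and takes 1/30.

Deepa 3/5; Eshan 1/120; Girish 1/30; Ishita 1/120; Kavita 1/120; Lakshmi 1/10; Omkar 1/10; Rajiv 1/30; Usha 1/10; Yamini 1/120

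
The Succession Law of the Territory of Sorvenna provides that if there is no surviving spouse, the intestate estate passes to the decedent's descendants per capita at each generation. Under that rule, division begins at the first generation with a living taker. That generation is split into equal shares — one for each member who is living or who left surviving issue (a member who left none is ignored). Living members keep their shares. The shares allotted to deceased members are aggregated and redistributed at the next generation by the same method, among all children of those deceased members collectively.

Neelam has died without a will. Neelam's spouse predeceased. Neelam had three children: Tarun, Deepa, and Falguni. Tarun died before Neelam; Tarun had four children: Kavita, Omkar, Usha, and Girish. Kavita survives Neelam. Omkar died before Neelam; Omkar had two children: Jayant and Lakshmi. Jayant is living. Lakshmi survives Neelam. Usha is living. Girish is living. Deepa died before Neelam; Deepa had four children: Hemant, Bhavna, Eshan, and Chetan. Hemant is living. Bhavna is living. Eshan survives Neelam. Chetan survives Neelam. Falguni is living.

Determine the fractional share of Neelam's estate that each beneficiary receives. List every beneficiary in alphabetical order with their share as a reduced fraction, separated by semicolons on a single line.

There is no surviving spouse, so the entire estate passes to Neelam's descendants per capita at each generation.
At generation 1 (Tarun, Deepa, Falguni) there are 3 shares of (1)/3 = 1/3 each.
Living: Falguni — each takes 1/3.
Deceased: Tarun and Deepa. Their combined 2/3 is pooled and carried to generation 2.
At generation 2 (Kavita, Omkar, Usha, Girish, Hemant, Bhavna, Eshan, Chetan) there are 8 shares of (2/3)/8 = 1/12 each.
Living: Kavita, Usha, Girish, Hemant, Bhavna, Eshan, and Chetan — each takes 1/12.
Deceased: Omkar. That 1/12 share is carried to generation 3.
At generation 3 (Jayant, Lakshmi) there are 2 shares of (1/12)/2 = 1/24 each.
Living: Jayant and Lakshmi — each takes 1/24.

Bhavna 1/12; Chetan 1/12; Eshan 1/12; Falguni 1/3; Girish 1/12; Hemant 1/12; Jayant 1/24; Kavita 1/12; Lakshmi 1/24; Usha 1/12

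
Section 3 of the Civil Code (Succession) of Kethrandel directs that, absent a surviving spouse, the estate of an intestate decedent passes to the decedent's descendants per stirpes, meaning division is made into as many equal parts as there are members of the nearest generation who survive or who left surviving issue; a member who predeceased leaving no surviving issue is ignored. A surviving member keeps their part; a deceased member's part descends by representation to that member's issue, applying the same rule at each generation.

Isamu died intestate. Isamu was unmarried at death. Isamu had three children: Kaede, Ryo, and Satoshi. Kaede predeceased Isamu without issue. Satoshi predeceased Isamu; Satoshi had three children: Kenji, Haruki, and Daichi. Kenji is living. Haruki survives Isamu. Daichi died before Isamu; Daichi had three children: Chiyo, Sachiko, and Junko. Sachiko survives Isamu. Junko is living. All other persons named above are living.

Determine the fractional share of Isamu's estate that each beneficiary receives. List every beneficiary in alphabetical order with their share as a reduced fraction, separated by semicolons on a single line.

Chiyo 1/18; Haruki 1/6; Junko 1/18; Kenji 1/6; Ryo 1/2; Sachiko 1/18

There is no surviving spouse, so the entire estate passes to Isamu's descendants per stirpes.
Kaede left no surviving issue, so that branch lapses and is disregarded.
The estate is divided into 2 equal shares of 1/2 among Ryo, Satoshi.
Ryo is living and takes 1/2.
Satoshi predeceased; the 1/2 allotted to Satoshi's branch passes to Satoshi's issue by representation.
The 1/2 is divided into 3 equal shares of 1/6 among Kenji, Haruki, Daichi.
Kenji is living and takes 1/6.
Haruki is living and takes 1/6.
Daichi predeceased; the 1/6 allotted to Daichi's branch passes to Daichi's issue by representation.
The 1/6 is divided into 3 equal shares of 1/18 among Chiyo, Sachiko, Junko.
Chiyo is living and takes 1/18.
Sachiko is living and takes 1/18.
Junko is living and takes 1/18.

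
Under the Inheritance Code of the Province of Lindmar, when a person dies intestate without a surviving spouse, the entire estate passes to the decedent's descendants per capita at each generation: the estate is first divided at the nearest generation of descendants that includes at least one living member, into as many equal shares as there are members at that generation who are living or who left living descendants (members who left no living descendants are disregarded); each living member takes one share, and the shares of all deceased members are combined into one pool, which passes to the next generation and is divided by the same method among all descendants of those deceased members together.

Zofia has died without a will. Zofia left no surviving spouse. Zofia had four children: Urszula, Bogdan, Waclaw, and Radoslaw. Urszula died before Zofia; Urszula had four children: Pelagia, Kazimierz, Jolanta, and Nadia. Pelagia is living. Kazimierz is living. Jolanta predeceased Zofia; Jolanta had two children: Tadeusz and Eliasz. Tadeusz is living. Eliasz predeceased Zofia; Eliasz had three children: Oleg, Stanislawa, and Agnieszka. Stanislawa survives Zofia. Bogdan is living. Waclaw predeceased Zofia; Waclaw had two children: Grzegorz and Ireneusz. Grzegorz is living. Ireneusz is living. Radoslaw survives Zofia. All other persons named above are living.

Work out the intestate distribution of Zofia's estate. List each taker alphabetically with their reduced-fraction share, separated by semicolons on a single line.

There is no surviving spouse, so the entire estate passes to Zofia's descendants per capita at each generation.
At generation 1 (Urszula, Bogdan, Waclaw, Radoslaw) there are 4 shares of (1)/4 = 1/4 each.
Living: Bogdan and Radoslaw — each takes 1/4.
Deceased: Urszula and Waclaw. Their combined 1/2 is pooled and carried to generation 2.
At generation 2 (Pelagia, Kazimierz, Jolanta, Nadia, Grzegorz, Ireneusz) there are 6 shares of (1/2)/6 = 1/12 each.
Living: Pelagia, Kazimierz, Nadia, Grzegorz, and Ireneusz — each takes 1/12.
Deceased: Jolanta. That 1/12 share is carried to generation 3.
At generation 3 (Tadeusz, Eliasz) there are 2 shares of (1/12)/2 = 1/24 each.
Living: Tadeusz — each takes 1/24.
Deceased: Eliasz. That 1/24 share is carried to generation 4.
At generation 4 (Oleg, Stanislawa, Agnieszka) there are 3 shares of (1/24)/3 = 1/72 each.
Living: Oleg, Stanislawa, and Agnieszka — each takes 1/72.

Agnieszka 1/72; Bogdan 1/4; Grzegorz 1/12; Ireneusz 1/12; Kazimierz 1/12; Nadia 1/12; Oleg 1/72; Pelagia 1/12; Radoslaw 1/4; Stanislawa 1/72; Tadeusz 1/24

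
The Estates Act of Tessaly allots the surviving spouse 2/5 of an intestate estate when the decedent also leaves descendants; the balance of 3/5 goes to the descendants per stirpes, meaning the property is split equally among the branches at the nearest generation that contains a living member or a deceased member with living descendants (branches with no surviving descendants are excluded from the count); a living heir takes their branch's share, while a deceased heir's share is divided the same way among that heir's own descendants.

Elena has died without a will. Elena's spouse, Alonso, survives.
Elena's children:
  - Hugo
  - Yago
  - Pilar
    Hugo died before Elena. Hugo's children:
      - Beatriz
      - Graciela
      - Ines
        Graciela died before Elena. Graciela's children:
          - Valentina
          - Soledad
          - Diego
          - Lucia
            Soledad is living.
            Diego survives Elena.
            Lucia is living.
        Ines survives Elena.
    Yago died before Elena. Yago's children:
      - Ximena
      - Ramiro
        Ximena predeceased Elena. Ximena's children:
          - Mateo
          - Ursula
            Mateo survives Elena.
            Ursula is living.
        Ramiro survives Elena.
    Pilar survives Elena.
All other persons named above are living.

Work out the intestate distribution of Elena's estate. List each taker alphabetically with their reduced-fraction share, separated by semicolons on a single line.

Alonso 2/5; Beatriz 1/15; Diego 1/60; Ines 1/15; Lucia 1/60; Mateo 1/20; Pilar 1/5; Ramiro 1/10; Soledad 1/60; Ursula 1/20; Valentina 1/60

Alonso, as surviving spouse, takes 2/5.
The remaining 3/5 passes to Elena's descendants per stirpes.
The 3/5 is divided into 3 equal shares of 1/5 among Hugo, Yago, Pilar.
Hugo predeceased; the 1/5 allotted to Hugo's branch passes to Hugo's issue by representation.
The 1/5 is divided into 3 equal shares of 1/15 among Beatriz, Graciela, Ines.
Beatriz is living and takes 1/15.
Graciela predeceased; the 1/15 allotted to Graciela's branch passes to Graciela's issue by representation.
The 1/15 is divided into 4 equal shares of 1/60 among Valentina, Soledad, Diego, Lucia.
Valentina is living and takes 1/60.
Soledad is living and takes 1/60.
Diego is living and takes 1/60.
Lucia is living and takes 1/60.
Ines is living and takes 1/15.
Yago predeceased; the 1/5 allotted to Yago's branch passes to Yago's issue by representation.
The 1/5 is divided into 2 equal shares of 1/10 among Ximena, Ramiro.
Ximena predeceased; the 1/10 allotted to Ximena's branch passes to Ximena's issue by representation.
The 1/10 is divided into 2 equal shares of 1/20 among Mateo, Ursula.
Mateo is living and takes 1/20.
Ursula is living and takes 1/20.
Ramiro is living and takes 1/10.
Pilar is living and takes 1/5.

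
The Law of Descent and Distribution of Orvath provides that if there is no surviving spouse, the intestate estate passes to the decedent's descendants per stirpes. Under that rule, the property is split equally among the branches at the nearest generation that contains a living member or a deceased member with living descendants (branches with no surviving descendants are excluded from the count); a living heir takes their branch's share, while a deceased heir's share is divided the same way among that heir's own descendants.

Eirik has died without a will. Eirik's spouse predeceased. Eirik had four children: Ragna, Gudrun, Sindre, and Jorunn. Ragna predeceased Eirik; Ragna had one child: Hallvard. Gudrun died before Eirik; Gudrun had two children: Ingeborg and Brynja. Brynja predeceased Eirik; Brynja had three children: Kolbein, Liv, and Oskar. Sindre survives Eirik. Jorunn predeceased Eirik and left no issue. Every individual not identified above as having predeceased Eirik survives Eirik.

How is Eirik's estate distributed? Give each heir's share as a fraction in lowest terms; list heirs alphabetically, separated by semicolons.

Hallvard 1/3; Ingeborg 1/6; Kolbein 1/18; Liv 1/18; Oskar 1/18; Sindre 1/3

There is no surviving spouse, so the entire estate passes to Eirik's descendants per stirpes.
Jorunn left no surviving issue, so that branch lapses and is disregarded.
The estate is divided into 3 equal shares of 1/3 among Ragna, Gudrun, Sindre.
Ragna predeceased; the 1/3 allotted to Ragna's branch passes to Ragna's issue by representation.
Hallvard is the sole taker at this level and receives the full 1/3.
Gudrun predeceased; the 1/3 allotted to Gudrun's branch passes to Gudrun's issue by representation.
The 1/3 is divided into 2 equal shares of 1/6 among Ingeborg, Brynja.
Ingeborg is living and takes 1/6.
Brynja predeceased; the 1/6 allotted to Brynja's branch passes to Brynja's issue by representation.
The 1/6 is divided into 3 equal shares of 1/18 among Kolbein, Liv, Oskar.
Kolbein is living and takes 1/18.
Liv is living and takes 1/18.
Oskar is living and takes 1/18.
Sindre is living and takes 1/3.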